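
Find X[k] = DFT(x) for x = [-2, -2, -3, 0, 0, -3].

X[k] = Σ(n=0 to 5) x[n] · ω_6^(nk)
where ω_6 = e^(-2πi/6)

Computing each X[k]:
X[0] = -10
X[1] = -3.0000+1.7321i
X[2] = 2.0000-3.4641i
X[3] = 0
X[4] = 2.0000+3.4641i
X[5] = -3.0000-1.7321i

X = [-10, -3.0000+1.7321i, 2.0000-3.4641i, 0, 2.0000+3.4641i, -3.0000-1.7321i]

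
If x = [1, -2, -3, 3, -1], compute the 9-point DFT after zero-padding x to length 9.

Original 5-point DFT: [-2, 0.0729+4.4778i, 3.4271-5.1186i, 3.4271+5.1186i, 0.0729-4.4778i]
Zero-padded 9-point DFT provides frequency interpolation.

DFT_9([x, 0, ...]) = [-2, -1.6133+1.9839i, 1.2057+4.9510i, 7, -1.0924-4.8272i, -1.0924+4.8272i, 7, 1.2057-4.9510i, -1.6133-1.9839i]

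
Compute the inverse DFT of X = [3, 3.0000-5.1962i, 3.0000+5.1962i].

x[n] = (1/3) Σ(k=0 to 2) X[k] · e^(2πikn/3)

Computing each x[n]:
x[0] = 3
x[1] = 3
x[2] = -3

x = [3, 3, -3]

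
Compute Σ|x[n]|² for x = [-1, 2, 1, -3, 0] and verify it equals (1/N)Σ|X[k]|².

Time domain:
Σ|x[n]|² = |-1|² + |2|² + |1|² + |-3|² + |0|² = 15.0000

Frequency domain:
(1/5)Σ|X[k]|² = (1/5)(|-1|² + |1.2361-4.2533i|² + |-3.2361+2.6287i|² + |-3.2361-2.6287i|² + |1.2361+4.2533i|²) = (1/5)·75.0000 = 15.0000

Both sides agree, confirming Parseval's theorem.

Σ|x[n]|² = (1/N)Σ|X[k]|² = 15.0000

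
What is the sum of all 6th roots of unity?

Sum of all nth roots of unity equals 0 for n > 1 (geometric series with r ≠ 1).

0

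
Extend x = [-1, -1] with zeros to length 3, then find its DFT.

Original 2-point DFT: [-2, 0]
Zero-padded 3-point DFT provides frequency interpolation.

DFT_3([x, 0, ...]) = [-2, -0.5000+0.8660i, -0.5000-0.8660i]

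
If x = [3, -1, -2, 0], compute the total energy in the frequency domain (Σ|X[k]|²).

Parseval: Σ|x[n]|² = (1/N)Σ|X[k]|², so Σ|X[k]|² = N·Σ|x[n]|² = 4·14.0000

Σ|X[k]|² = N·Σ|x[n]|² = 4·14.0000 = 56.0000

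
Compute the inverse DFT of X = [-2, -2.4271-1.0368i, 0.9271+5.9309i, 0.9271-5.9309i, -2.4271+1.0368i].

x[n] = (1/5) Σ(k=0 to 4) X[k] · e^(2πikn/5)

Computing each x[n]:
x[0] = -1
x[1] = -2
x[2] = 3
x[3] = -2
x[4] = 0

x = [-1, -2, 3, -2, 0]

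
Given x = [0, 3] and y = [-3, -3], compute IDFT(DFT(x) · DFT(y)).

(x ⊛ y)[n] = Σ(m=0 to 1) x[m] · y[(n-m) mod 2]

Computing each output sample:
(x ⊛ y)[0] = -9
(x ⊛ y)[1] = -9

x ⊛ y = [-9, -9]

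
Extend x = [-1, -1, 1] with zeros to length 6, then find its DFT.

Original 3-point DFT: [-1, -1.0000+1.7321i, -1.0000-1.7321i]
Zero-padded 6-point DFT provides frequency interpolation.

DFT_6([x, 0, ...]) = [-1, -2, -1.0000+1.7321i, 1, -1.0000-1.7321i, -2]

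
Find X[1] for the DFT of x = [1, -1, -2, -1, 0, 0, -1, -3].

X[1] = Σ(n=0 to 7) x[n] · ω_8^(1n) where ω_8 = e^(-2πi/8)
= (1)·ω_8^0 + (-1)·ω_8^1 + (-2)·ω_8^2 + (-1)·ω_8^3 + (0)·ω_8^4 + (0)·ω_8^5 + (-1)·ω_8^6 + (-3)·ω_8^7

X[1] = -1.1213+0.2929i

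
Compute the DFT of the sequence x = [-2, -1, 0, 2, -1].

X[k] = Σ(n=0 to 4) x[n] · ω_5^(nk)
where ω_5 = e^(-2πi/5)

Computing each X[k]:
X[0] = -2
X[1] = -4.2361+1.1756i
X[2] = 0.2361-1.9021i
X[3] = 0.2361+1.9021i
X[4] = -4.2361-1.1756i

X = [-2, -4.2361+1.1756i, 0.2361-1.9021i, 0.2361+1.9021i, -4.2361-1.1756i]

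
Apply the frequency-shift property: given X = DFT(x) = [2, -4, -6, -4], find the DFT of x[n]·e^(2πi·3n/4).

Modulation property: DFT(ω_4^(-3n)·x[n]) = X[(k-3) mod 4], so circularly shift X by 3 positions.

X[k-3] = [-4, -6, -4, 2]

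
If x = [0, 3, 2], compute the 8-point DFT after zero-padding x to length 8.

Original 3-point DFT: [5, -2.5000-0.8660i, -2.5000+0.8660i]
Zero-padded 8-point DFT provides frequency interpolation.

DFT_8([x, 0, ...]) = [5, 2.1213-4.1213i, -2-3i, -2.1213-0.1213i, -1, -2.1213+0.1213i, -2+3i, 2.1213+4.1213i]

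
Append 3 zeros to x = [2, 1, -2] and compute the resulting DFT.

Original 3-point DFT: [1, 2.5000-2.5981i, 2.5000+2.5981i]
Zero-padded 6-point DFT provides frequency interpolation.

DFT_6([x, 0, ...]) = [1, 3.5000+0.8660i, 2.5000-2.5981i, -1, 2.5000+2.5981i, 3.5000-0.8660i]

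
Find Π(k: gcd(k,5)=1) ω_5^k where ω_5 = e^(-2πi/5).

The primitive 5th roots of unity are ω_5^k for k coprime to 5: k ∈ {1, 2, 3, 4}
Their product equals the constant term of the cyclotomic polynomial Φ_5(x) up to sign.
For n ≥ 3, the product of all primitive nth roots of unity is 1. (For n=1 it is 1; for n=2 it is -1.)

1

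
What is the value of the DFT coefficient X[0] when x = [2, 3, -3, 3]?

X[0] = Σ(n=0 to 3) x[n] · ω_4^0 = Σ x[n]
= (2) + (3) + (-3) + (3)

X[0] = 5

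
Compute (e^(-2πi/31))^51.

Since ω_31^31 = 1, powers reduce modulo 31.
51 mod 31 = 20
So ω_31^51 = ω_31^20 = e^(-2πi·20/31)

ω_31^51 = ω_31^20 = -0.6121+0.7908i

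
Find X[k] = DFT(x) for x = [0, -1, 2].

X[k] = Σ(n=0 to 2) x[n] · ω_3^(nk)
where ω_3 = e^(-2πi/3)

Computing each X[k]:
X[0] = 1
X[1] = -0.5000+2.5981i
X[2] = -0.5000-2.5981i

X = [1, -0.5000+2.5981i, -0.5000-2.5981i]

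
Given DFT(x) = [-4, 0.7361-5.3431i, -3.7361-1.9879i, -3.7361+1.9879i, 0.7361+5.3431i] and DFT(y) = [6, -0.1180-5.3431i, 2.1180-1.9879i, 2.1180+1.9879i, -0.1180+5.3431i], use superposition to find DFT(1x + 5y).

By linearity: DFT(1x + 5y) = 1·DFT(x) + 5·DFT(y)
= 1·[-4, 0.7361-5.3431i, -3.7361-1.9879i, -3.7361+1.9879i, 0.7361+5.3431i] + 5·[6, -0.1180-5.3431i, 2.1180-1.9879i, 2.1180+1.9879i, -0.1180+5.3431i]

Computing element-wise:
Z[0] = 1·(-4) + 5·(6) = 26
Z[1] = 1·(0.7361-5.3431i) + 5·(-0.1180-5.3431i) = 0.1461-32.0586i
Z[2] = 1·(-3.7361-1.9879i) + 5·(2.1180-1.9879i) = 6.8539-11.9274i
Z[3] = 1·(-3.7361+1.9879i) + 5·(2.1180+1.9879i) = 6.8539+11.9274i
Z[4] = 1·(0.7361+5.3431i) + 5·(-0.1180+5.3431i) = 0.1461+32.0586i

DFT(1x + 5y) = 1·X + 5·Y = [26, 0.1461-32.0586i, 6.8539-11.9274i, 6.8539+11.9274i, 0.1461+32.0586i]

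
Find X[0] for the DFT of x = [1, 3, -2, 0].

X[0] = Σ(n=0 to 3) x[n] · ω_4^0 = Σ x[n]
= (1) + (3) + (-2) + (0)

X[0] = 2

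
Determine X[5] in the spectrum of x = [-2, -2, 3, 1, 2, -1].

X[5] = Σ(n=0 to 5) x[n] · ω_6^(5n) where ω_6 = e^(-2πi/6)
= (-2)·ω_6^0 + (-2)·ω_6^5 + (3)·ω_6^10 + (1)·ω_6^15 + (2)·ω_6^20 + (-1)·ω_6^25

X[5] = -7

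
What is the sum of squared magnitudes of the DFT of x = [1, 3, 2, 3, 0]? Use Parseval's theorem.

Parseval: Σ|x[n]|² = (1/N)Σ|X[k]|², so Σ|X[k]|² = N·Σ|x[n]|² = 5·23.0000

Σ|X[k]|² = N·Σ|x[n]|² = 5·23.0000 = 115.0000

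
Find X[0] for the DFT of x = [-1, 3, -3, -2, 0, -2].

X[0] = Σ(n=0 to 5) x[n] · ω_6^0 = Σ x[n]
= (-1) + (3) + (-3) + (-2) + (0) + (-2)

X[0] = -5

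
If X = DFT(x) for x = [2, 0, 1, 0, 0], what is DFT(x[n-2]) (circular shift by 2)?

Time shift by 2: X_shifted[k] = ω_5^(2k) · X[k]
Shifted x = [0, 0, 2, 0, 1]

DFT(x[n-2]) = [3, -1.3090-0.2245i, -0.1910+2.4899i, -0.1910-2.4899i, -1.3090+0.2245i]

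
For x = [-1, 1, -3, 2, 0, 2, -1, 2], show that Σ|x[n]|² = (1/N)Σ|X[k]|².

Time domain:
Σ|x[n]|² = |-1|² + |1|² + |-3|² + |2|² + |0|² + |2|² + |-1|² + |2|² = 24.0000

Frequency domain:
(1/8)Σ|X[k]|² = (1/8)(|2|² + |-1.7071+2.7071i|² + |3+1i|² + |-0.2929-1.2929i|² + |-12|² + |-0.2929+1.2929i|² + |3-1i|² + |-1.7071-2.7071i|²) = (1/8)·192.0000 = 24.0000

Both sides agree, confirming Parseval's theorem.

Σ|x[n]|² = (1/N)Σ|X[k]|² = 24.0000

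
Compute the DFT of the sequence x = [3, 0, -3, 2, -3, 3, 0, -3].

X[k] = Σ(n=0 to 7) x[n] · ω_8^(nk)
where ω_8 = e^(-2πi/8)

Computing each X[k]:
X[0] = -1
X[1] = 0.3431+1.5858i
X[2] = 3-4i
X[3] = 11.6569-4.4142i
X[4] = -5
X[5] = 11.6569+4.4142i
X[6] = 3+4i
X[7] = 0.3431-1.5858i

X = [-1, 0.3431+1.5858i, 3-4i, 11.6569-4.4142i, -5, 11.6569+4.4142i, 3+4i, 0.3431-1.5858i]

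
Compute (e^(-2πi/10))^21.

Since ω_10^10 = 1, powers reduce modulo 10.
21 mod 10 = 1
So ω_10^21 = ω_10^1 = e^(-2πi·1/10)

ω_10^21 = ω_10^1 = 0.8090-0.5878i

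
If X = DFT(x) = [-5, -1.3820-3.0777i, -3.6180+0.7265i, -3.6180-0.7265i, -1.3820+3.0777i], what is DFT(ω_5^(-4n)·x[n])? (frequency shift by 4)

Modulation property: DFT(ω_5^(-4n)·x[n]) = X[(k-4) mod 5], so circularly shift X by 4 positions.

X[k-4] = [-1.3820-3.0777i, -3.6180+0.7265i, -3.6180-0.7265i, -1.3820+3.0777i, -5]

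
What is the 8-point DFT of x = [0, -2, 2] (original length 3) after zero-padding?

Original 3-point DFT: [0, 3.4641i, -3.4641i]
Zero-padded 8-point DFT provides frequency interpolation.

DFT_8([x, 0, ...]) = [0, -1.4142-0.5858i, -2+2i, 1.4142+3.4142i, 4, 1.4142-3.4142i, -2-2i, -1.4142+0.5858i]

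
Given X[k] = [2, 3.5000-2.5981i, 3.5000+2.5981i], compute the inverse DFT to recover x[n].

x[n] = (1/3) Σ(k=0 to 2) X[k] · e^(2πikn/3)

Computing each x[n]:
x[0] = 3
x[1] = 1
x[2] = -2

x = [3, 1, -2]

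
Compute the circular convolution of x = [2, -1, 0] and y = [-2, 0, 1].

(x ⊛ y)[n] = Σ(m=0 to 2) x[m] · y[(n-m) mod 3]

Computing each output sample:
(x ⊛ y)[0] = -5
(x ⊛ y)[1] = 2
(x ⊛ y)[2] = 2

x ⊛ y = [-5, 2, 2]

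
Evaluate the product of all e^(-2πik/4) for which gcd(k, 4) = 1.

The primitive 4th roots of unity are ω_4^k for k coprime to 4: k ∈ {1, 3}
Their product equals the constant term of the cyclotomic polynomial Φ_4(x) up to sign.
For n ≥ 3, the product of all primitive nth roots of unity is 1. (For n=1 it is 1; for n=2 it is -1.)

1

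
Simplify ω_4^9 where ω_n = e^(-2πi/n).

Since ω_4^4 = 1, powers reduce modulo 4.
9 mod 4 = 1
So ω_4^9 = ω_4^1 = e^(-2πi·1/4)

ω_4^9 = ω_4^1 = -1i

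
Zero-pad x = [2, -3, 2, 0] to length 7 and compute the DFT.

Original 4-point DFT: [1, 3i, 7, -3i]
Zero-padded 7-point DFT provides frequency interpolation.

DFT_7([x, 0, ...]) = [1, -0.3155+0.3956i, 0.8656+3.7926i, 5.9499+2.8653i, 5.9499-2.8653i, 0.8656-3.7926i, -0.3155-0.3956i]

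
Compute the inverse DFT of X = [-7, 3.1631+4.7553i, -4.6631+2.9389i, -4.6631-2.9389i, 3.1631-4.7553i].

x[n] = (1/5) Σ(k=0 to 4) X[k] · e^(2πikn/5)

Computing each x[n]:
x[0] = -2
x[1] = -2
x[2] = -3
x[3] = -3
x[4] = 3

x = [-2, -2, -3, -3, 3]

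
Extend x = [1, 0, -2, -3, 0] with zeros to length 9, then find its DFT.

Original 5-point DFT: [-4, 5.0451-0.5878i, -0.5451+0.9511i, -0.5451-0.9511i, 5.0451+0.5878i]
Zero-padded 9-point DFT provides frequency interpolation.

DFT_9([x, 0, ...]) = [-4, 2.1527+4.5677i, 4.3794-1.9140i, -1.0000-1.7321i, 0.9679+1.3125i, 0.9679-1.3125i, -1.0000+1.7321i, 4.3794+1.9140i, 2.1527-4.5677i]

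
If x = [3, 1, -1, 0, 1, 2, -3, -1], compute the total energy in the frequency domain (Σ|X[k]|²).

Parseval: Σ|x[n]|² = (1/N)Σ|X[k]|², so Σ|X[k]|² = N·Σ|x[n]|² = 8·26.0000

Σ|X[k]|² = N·Σ|x[n]|² = 8·26.0000 = 208.0000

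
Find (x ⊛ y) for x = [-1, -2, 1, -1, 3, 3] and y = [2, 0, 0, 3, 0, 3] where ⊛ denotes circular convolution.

(x ⊛ y)[n] = Σ(m=0 to 5) x[m] · y[(n-m) mod 6]

Computing each output sample:
(x ⊛ y)[0] = -11
(x ⊛ y)[1] = 8
(x ⊛ y)[2] = 8
(x ⊛ y)[3] = 4
(x ⊛ y)[4] = 9
(x ⊛ y)[5] = 6

x ⊛ y = [-11, 8, 8, 4, 9, 6]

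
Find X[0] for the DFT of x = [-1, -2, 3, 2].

X[0] = Σ(n=0 to 3) x[n] · ω_4^0 = Σ x[n]
= (-1) + (-2) + (3) + (2)

X[0] = 2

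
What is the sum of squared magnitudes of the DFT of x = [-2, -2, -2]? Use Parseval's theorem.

Parseval: Σ|x[n]|² = (1/N)Σ|X[k]|², so Σ|X[k]|² = N·Σ|x[n]|² = 3·12.0000

Σ|X[k]|² = N·Σ|x[n]|² = 3·12.0000 = 36.0000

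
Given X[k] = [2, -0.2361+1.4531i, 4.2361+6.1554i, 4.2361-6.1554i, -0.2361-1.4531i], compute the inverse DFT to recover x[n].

x[n] = (1/5) Σ(k=0 to 4) X[k] · e^(2πikn/5)

Computing each x[n]:
x[0] = 2
x[1] = -3
x[2] = 3
x[3] = -1
x[4] = 1

x = [2, -3, 3, -1, 1]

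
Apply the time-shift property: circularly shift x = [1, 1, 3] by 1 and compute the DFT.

Time shift by 1: X_shifted[k] = ω_3^(1k) · X[k]
Shifted x = [3, 1, 1]

DFT(x[n-1]) = [5, 2, 2]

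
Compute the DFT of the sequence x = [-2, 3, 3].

X[k] = Σ(n=0 to 2) x[n] · ω_3^(nk)
where ω_3 = e^(-2πi/3)

Computing each X[k]:
X[0] = 4
X[1] = -5
X[2] = -5

X = [4, -5, -5]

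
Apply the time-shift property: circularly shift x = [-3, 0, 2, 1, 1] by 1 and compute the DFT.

Time shift by 1: X_shifted[k] = ω_5^(1k) · X[k]
Shifted x = [1, -3, 0, 2, 1]

DFT(x[n-1]) = [1, -1.2361+4.9798i, 3.2361+0.4490i, 3.2361-0.4490i, -1.2361-4.9798i]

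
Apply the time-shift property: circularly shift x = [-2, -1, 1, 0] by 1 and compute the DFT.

Time shift by 1: X_shifted[k] = ω_4^(1k) · X[k]
Shifted x = [0, -2, -1, 1]

DFT(x[n-1]) = [-2, 1+3i, 0, 1-3i]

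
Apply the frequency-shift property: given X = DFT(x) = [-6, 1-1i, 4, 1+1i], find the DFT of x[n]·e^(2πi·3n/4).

Modulation property: DFT(ω_4^(-3n)·x[n]) = X[(k-3) mod 4], so circularly shift X by 3 positions.

X[k-3] = [1-1i, 4, 1+1i, -6]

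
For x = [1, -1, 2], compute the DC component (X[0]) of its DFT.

X[0] = Σ(n=0 to 2) x[n] · ω_3^0 = Σ x[n]
= (1) + (-1) + (2)

X[0] = 2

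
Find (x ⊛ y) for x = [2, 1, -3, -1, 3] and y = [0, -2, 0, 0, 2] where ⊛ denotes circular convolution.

(x ⊛ y)[n] = Σ(m=0 to 4) x[m] · y[(n-m) mod 5]

Computing each output sample:
(x ⊛ y)[0] = -4
(x ⊛ y)[1] = -10
(x ⊛ y)[2] = -4
(x ⊛ y)[3] = 12
(x ⊛ y)[4] = 6

x ⊛ y = [-4, -10, -4, 12, 6]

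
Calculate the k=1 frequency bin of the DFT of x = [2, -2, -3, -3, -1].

X[1] = Σ(n=0 to 4) x[n] · ω_5^(1n) where ω_5 = e^(-2πi/5)
= (2)·ω_5^0 + (-2)·ω_5^1 + (-3)·ω_5^2 + (-3)·ω_5^3 + (-1)·ω_5^4

X[1] = 5.9271+0.9511i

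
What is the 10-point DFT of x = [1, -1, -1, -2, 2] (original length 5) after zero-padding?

Original 5-point DFT: [-1, 3.7361+2.2654i, -0.7361+2.7144i, -0.7361-2.7144i, 3.7361-2.2654i]
Zero-padded 10-point DFT provides frequency interpolation.

DFT_10([x, 0, ...]) = [-1, -1.1180+2.2654i, 3.7361+2.2654i, 1.1180-2.7144i, -0.7361+2.7144i, 5, -0.7361-2.7144i, 1.1180+2.7144i, 3.7361-2.2654i, -1.1180-2.2654i]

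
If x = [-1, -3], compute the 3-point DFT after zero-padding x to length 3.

Original 2-point DFT: [-4, 2]
Zero-padded 3-point DFT provides frequency interpolation.

DFT_3([x, 0, ...]) = [-4, 0.5000+2.5981i, 0.5000-2.5981i]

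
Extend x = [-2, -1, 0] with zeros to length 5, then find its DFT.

Original 3-point DFT: [-3, -1.5000+0.8660i, -1.5000-0.8660i]
Zero-padded 5-point DFT provides frequency interpolation.

DFT_5([x, 0, ...]) = [-3, -2.3090+0.9511i, -1.1910+0.5878i, -1.1910-0.5878i, -2.3090-0.9511i]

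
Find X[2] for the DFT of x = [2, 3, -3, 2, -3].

X[2] = Σ(n=0 to 4) x[n] · ω_5^(2n) where ω_5 = e^(-2πi/5)
= (2)·ω_5^0 + (3)·ω_5^2 + (-3)·ω_5^4 + (2)·ω_5^6 + (-3)·ω_5^8

X[2] = 1.6910-8.2820i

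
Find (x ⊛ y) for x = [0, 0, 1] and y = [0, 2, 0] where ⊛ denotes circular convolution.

(x ⊛ y)[n] = Σ(m=0 to 2) x[m] · y[(n-m) mod 3]

Computing each output sample:
(x ⊛ y)[0] = 2
(x ⊛ y)[1] = 0
(x ⊛ y)[2] = 0

x ⊛ y = [2, 0, 0]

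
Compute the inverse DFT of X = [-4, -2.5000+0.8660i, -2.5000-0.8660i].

x[n] = (1/3) Σ(k=0 to 2) X[k] · e^(2πikn/3)

Computing each x[n]:
x[0] = -3
x[1] = -1
x[2] = 0

x = [-3, -1, 0]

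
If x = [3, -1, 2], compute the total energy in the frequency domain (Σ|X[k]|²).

Parseval: Σ|x[n]|² = (1/N)Σ|X[k]|², so Σ|X[k]|² = N·Σ|x[n]|² = 3·14.0000

Σ|X[k]|² = N·Σ|x[n]|² = 3·14.0000 = 42.0000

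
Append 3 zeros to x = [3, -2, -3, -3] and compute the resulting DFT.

Original 4-point DFT: [-5, 6-1i, 5, 6+1i]
Zero-padded 7-point DFT provides frequency interpolation.

DFT_7([x, 0, ...]) = [-5, 5.1235+5.7901i, 4.2775-1.6973i, 3.5990+1.4471i, 3.5990-1.4471i, 4.2775+1.6973i, 5.1235-5.7901i]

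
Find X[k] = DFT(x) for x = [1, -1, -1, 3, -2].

X[k] = Σ(n=0 to 4) x[n] · ω_5^(nk)
where ω_5 = e^(-2πi/5)

Computing each X[k]:
X[0] = 0
X[1] = -1.5451+1.4001i
X[2] = 4.0451-4.3920i
X[3] = 4.0451+4.3920i
X[4] = -1.5451-1.4001i

X = [0, -1.5451+1.4001i, 4.0451-4.3920i, 4.0451+4.3920i, -1.5451-1.4001i]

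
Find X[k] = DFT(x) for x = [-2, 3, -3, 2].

X[k] = Σ(n=0 to 3) x[n] · ω_4^(nk)
where ω_4 = e^(-2πi/4)

Computing each X[k]:
X[0] = 0
X[1] = 1-1i
X[2] = -10
X[3] = 1+1i

X = [0, 1-1i, -10, 1+1i]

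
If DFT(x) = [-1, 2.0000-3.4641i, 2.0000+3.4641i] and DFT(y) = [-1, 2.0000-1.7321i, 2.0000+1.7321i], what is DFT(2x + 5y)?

By linearity: DFT(2x + 5y) = 2·DFT(x) + 5·DFT(y)
= 2·[-1, 2.0000-3.4641i, 2.0000+3.4641i] + 5·[-1, 2.0000-1.7321i, 2.0000+1.7321i]

Computing element-wise:
Z[0] = 2·(-1) + 5·(-1) = -7
Z[1] = 2·(2.0000-3.4641i) + 5·(2.0000-1.7321i) = 14.0000-15.5887i
Z[2] = 2·(2.0000+3.4641i) + 5·(2.0000+1.7321i) = 14.0000+15.5887i

DFT(2x + 5y) = 2·X + 5·Y = [-7, 14.0000-15.5887i, 14.0000+15.5887i]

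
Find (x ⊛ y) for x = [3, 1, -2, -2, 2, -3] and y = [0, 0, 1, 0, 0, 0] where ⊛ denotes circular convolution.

(x ⊛ y)[n] = Σ(m=0 to 5) x[m] · y[(n-m) mod 6]

Computing each output sample:
(x ⊛ y)[0] = 2
(x ⊛ y)[1] = -3
(x ⊛ y)[2] = 3
(x ⊛ y)[3] = 1
(x ⊛ y)[4] = -2
(x ⊛ y)[5] = -2

x ⊛ y = [2, -3, 3, 1, -2, -2]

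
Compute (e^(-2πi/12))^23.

Since ω_12^12 = 1, powers reduce modulo 12.
23 mod 12 = 11
So ω_12^23 = ω_12^11 = e^(-2πi·11/12)

ω_12^23 = ω_12^11 = 0.8660+0.5000i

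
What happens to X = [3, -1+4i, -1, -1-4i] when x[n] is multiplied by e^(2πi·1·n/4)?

Modulation property: DFT(ω_4^(-1n)·x[n]) = X[(k-1) mod 4], so circularly shift X by 1 positions.

X[k-1] = [-1-4i, 3, -1+4i, -1]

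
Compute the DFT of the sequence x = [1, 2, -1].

X[k] = Σ(n=0 to 2) x[n] · ω_3^(nk)
where ω_3 = e^(-2πi/3)

Computing each X[k]:
X[0] = 2
X[1] = 0.5000-2.5981i
X[2] = 0.5000+2.5981i

X = [2, 0.5000-2.5981i, 0.5000+2.5981i]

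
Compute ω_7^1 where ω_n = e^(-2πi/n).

ω_7^1 = e^(-2πi·1/7)
= cos(-2π·1/7) + i·sin(-2π·1/7)
= cos(-2π/7) + i·sin(-2π/7)

ω_7^1 = cos(-2π/7) + i·sin(-2π/7) = 0.6235-0.7818i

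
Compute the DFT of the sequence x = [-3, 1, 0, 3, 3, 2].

X[k] = Σ(n=0 to 5) x[n] · ω_6^(nk)
where ω_6 = e^(-2πi/6)

Computing each X[k]:
X[0] = 6
X[1] = -6.0000+3.4641i
X[2] = -3.0000-1.7321i
X[3] = -6
X[4] = -3.0000+1.7321i
X[5] = -6.0000-3.4641i

X = [6, -6.0000+3.4641i, -3.0000-1.7321i, -6, -3.0000+1.7321i, -6.0000-3.4641i]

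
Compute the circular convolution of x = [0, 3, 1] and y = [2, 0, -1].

(x ⊛ y)[n] = Σ(m=0 to 2) x[m] · y[(n-m) mod 3]

Computing each output sample:
(x ⊛ y)[0] = -3
(x ⊛ y)[1] = 5
(x ⊛ y)[2] = 2

x ⊛ y = [-3, 5, 2]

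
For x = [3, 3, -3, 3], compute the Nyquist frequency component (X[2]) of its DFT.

X[2] = Σ(n=0 to 3) x[n] · ω_4^(2n) where ω_4 = e^(-2πi/4)
= (3)·ω_4^0 + (3)·ω_4^2 + (-3)·ω_4^4 + (3)·ω_4^6

X[2] = -6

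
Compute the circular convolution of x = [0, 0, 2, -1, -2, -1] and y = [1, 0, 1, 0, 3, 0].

(x ⊛ y)[n] = Σ(m=0 to 5) x[m] · y[(n-m) mod 6]

Computing each output sample:
(x ⊛ y)[0] = 4
(x ⊛ y)[1] = -4
(x ⊛ y)[2] = -4
(x ⊛ y)[3] = -4
(x ⊛ y)[4] = 0
(x ⊛ y)[5] = -2

x ⊛ y = [4, -4, -4, -4, 0, -2]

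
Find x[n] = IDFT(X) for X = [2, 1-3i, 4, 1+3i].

x[n] = (1/4) Σ(k=0 to 3) X[k] · e^(2πikn/4)

Computing each x[n]:
x[0] = 2
x[1] = 1
x[2] = 1
x[3] = -2

x = [2, 1, 1, -2]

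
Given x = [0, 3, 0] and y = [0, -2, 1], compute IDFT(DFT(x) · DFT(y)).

(x ⊛ y)[n] = Σ(m=0 to 2) x[m] · y[(n-m) mod 3]

Computing each output sample:
(x ⊛ y)[0] = 3
(x ⊛ y)[1] = 0
(x ⊛ y)[2] = -6

x ⊛ y = [3, 0, -6]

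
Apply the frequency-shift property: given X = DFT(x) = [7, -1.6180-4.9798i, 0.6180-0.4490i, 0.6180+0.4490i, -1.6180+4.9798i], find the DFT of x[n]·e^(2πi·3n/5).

Modulation property: DFT(ω_5^(-3n)·x[n]) = X[(k-3) mod 5], so circularly shift X by 3 positions.

X[k-3] = [0.6180-0.4490i, 0.6180+0.4490i, -1.6180+4.9798i, 7, -1.6180-4.9798i]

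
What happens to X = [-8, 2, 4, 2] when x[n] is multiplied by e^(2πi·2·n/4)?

Modulation property: DFT(ω_4^(-2n)·x[n]) = X[(k-2) mod 4], so circularly shift X by 2 positions.

X[k-2] = [4, 2, -8, 2]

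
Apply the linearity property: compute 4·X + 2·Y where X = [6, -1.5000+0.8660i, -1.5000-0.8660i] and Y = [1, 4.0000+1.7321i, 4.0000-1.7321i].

By linearity: DFT(4x + 2y) = 4·DFT(x) + 2·DFT(y)
= 4·[6, -1.5000+0.8660i, -1.5000-0.8660i] + 2·[1, 4.0000+1.7321i, 4.0000-1.7321i]

Computing element-wise:
Z[0] = 4·(6) + 2·(1) = 26
Z[1] = 4·(-1.5000+0.8660i) + 2·(4.0000+1.7321i) = 2.0000+6.9282i
Z[2] = 4·(-1.5000-0.8660i) + 2·(4.0000-1.7321i) = 2.0000-6.9282i

DFT(4x + 2y) = 4·X + 2·Y = [26, 2.0000+6.9282i, 2.0000-6.9282i]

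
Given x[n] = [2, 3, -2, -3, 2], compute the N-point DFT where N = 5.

X[k] = Σ(n=0 to 4) x[n] · ω_5^(nk)
where ω_5 = e^(-2πi/5)

Computing each X[k]:
X[0] = 2
X[1] = 7.5902-1.5388i
X[2] = -3.5902+0.3633i
X[3] = -3.5902-0.3633i
X[4] = 7.5902+1.5388i

X = [2, 7.5902-1.5388i, -3.5902+0.3633i, -3.5902-0.3633i, 7.5902+1.5388i]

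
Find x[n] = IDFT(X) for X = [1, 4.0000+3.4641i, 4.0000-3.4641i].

x[n] = (1/3) Σ(k=0 to 2) X[k] · e^(2πikn/3)

Computing each x[n]:
x[0] = 3
x[1] = -3
x[2] = 1

x = [3, -3, 1]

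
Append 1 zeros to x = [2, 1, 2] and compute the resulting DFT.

Original 3-point DFT: [5, 0.5000+0.8660i, 0.5000-0.8660i]
Zero-padded 4-point DFT provides frequency interpolation.

DFT_4([x, 0, ...]) = [5, -1i, 3, 1i]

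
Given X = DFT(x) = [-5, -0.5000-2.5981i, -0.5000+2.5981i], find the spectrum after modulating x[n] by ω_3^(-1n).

Modulation property: DFT(ω_3^(-1n)·x[n]) = X[(k-1) mod 3], so circularly shift X by 1 positions.

X[k-1] = [-0.5000+2.5981i, -5, -0.5000-2.5981i]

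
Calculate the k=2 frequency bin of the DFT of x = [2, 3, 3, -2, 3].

X[2] = Σ(n=0 to 4) x[n] · ω_5^(2n) where ω_5 = e^(-2πi/5)
= (2)·ω_5^0 + (3)·ω_5^2 + (3)·ω_5^4 + (-2)·ω_5^6 + (3)·ω_5^8

X[2] = -2.5451+4.7553i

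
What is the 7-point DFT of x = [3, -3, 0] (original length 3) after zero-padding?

Original 3-point DFT: [0, 4.5000+2.5981i, 4.5000-2.5981i]
Zero-padded 7-point DFT provides frequency interpolation.

DFT_7([x, 0, ...]) = [0, 1.1295+2.3455i, 3.6676+2.9248i, 5.7029+1.3017i, 5.7029-1.3017i, 3.6676-2.9248i, 1.1295-2.3455i]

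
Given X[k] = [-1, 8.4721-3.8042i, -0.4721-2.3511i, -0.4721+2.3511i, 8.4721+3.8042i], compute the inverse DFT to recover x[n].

x[n] = (1/5) Σ(k=0 to 4) X[k] · e^(2πikn/5)

Computing each x[n]:
x[0] = 3
x[1] = 3
x[2] = -3
x[3] = -3
x[4] = -1

x = [3, 3, -3, -3, -1]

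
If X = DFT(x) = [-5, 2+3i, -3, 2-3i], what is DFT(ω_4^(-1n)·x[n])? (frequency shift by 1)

Modulation property: DFT(ω_4^(-1n)·x[n]) = X[(k-1) mod 4], so circularly shift X by 1 positions.

X[k-1] = [2-3i, -5, 2+3i, -3]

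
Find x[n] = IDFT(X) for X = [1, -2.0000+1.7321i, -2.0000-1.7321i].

x[n] = (1/3) Σ(k=0 to 2) X[k] · e^(2πikn/3)

Computing each x[n]:
x[0] = -1
x[1] = 0
x[2] = 2

x = [-1, 0, 2]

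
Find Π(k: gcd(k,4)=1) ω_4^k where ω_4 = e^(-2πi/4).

The primitive 4th roots of unity are ω_4^k for k coprime to 4: k ∈ {1, 3}
Their product equals the constant term of the cyclotomic polynomial Φ_4(x) up to sign.
For n ≥ 3, the product of all primitive nth roots of unity is 1. (For n=1 it is 1; for n=2 it is -1.)

1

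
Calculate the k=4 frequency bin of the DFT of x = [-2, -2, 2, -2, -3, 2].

X[4] = Σ(n=0 to 5) x[n] · ω_6^(4n) where ω_6 = e^(-2πi/6)
= (-2)·ω_6^0 + (-2)·ω_6^4 + (2)·ω_6^8 + (-2)·ω_6^12 + (-3)·ω_6^16 + (2)·ω_6^20

X[4] = -3.5000-7.7942i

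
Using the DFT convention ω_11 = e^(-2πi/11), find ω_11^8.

ω_11^8 = e^(-2πi·8/11)
= cos(-2π·8/11) + i·sin(-2π·8/11)
= cos(-16π/11) + i·sin(-16π/11)

ω_11^8 = cos(-16π/11) + i·sin(-16π/11) = -0.1423+0.9898i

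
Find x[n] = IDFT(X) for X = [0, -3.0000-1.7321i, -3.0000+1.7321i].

x[n] = (1/3) Σ(k=0 to 2) X[k] · e^(2πikn/3)

Computing each x[n]:
x[0] = -2
x[1] = 2
x[2] = 0

x = [-2, 2, 0]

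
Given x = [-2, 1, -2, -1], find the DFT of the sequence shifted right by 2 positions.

Time shift by 2: X_shifted[k] = ω_4^(2k) · X[k]
Shifted x = [-2, -1, -2, 1]

DFT(x[n-2]) = [-4, 2i, -4, -2i]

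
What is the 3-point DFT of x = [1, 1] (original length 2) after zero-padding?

Original 2-point DFT: [2, 0]
Zero-padded 3-point DFT provides frequency interpolation.

DFT_3([x, 0, ...]) = [2, 0.5000-0.8660i, 0.5000+0.8660i]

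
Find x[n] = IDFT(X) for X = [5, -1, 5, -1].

x[n] = (1/4) Σ(k=0 to 3) X[k] · e^(2πikn/4)

Computing each x[n]:
x[0] = 2
x[1] = 0
x[2] = 3
x[3] = 0

x = [2, 0, 3, 0]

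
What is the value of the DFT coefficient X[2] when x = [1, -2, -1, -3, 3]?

X[2] = Σ(n=0 to 4) x[n] · ω_5^(2n) where ω_5 = e^(-2πi/5)
= (1)·ω_5^0 + (-2)·ω_5^2 + (-1)·ω_5^4 + (-3)·ω_5^6 + (3)·ω_5^8

X[2] = -1.0451+4.8410i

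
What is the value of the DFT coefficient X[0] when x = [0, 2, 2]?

X[0] = Σ(n=0 to 2) x[n] · ω_3^0 = Σ x[n]
= (0) + (2) + (2)

X[0] = 4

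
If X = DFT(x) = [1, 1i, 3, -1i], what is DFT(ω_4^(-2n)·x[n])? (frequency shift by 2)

Modulation property: DFT(ω_4^(-2n)·x[n]) = X[(k-2) mod 4], so circularly shift X by 2 positions.

X[k-2] = [3, -1i, 1, 1i]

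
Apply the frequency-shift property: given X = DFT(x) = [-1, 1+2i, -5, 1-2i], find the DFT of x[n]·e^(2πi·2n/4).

Modulation property: DFT(ω_4^(-2n)·x[n]) = X[(k-2) mod 4], so circularly shift X by 2 positions.

X[k-2] = [-5, 1-2i, -1, 1+2i]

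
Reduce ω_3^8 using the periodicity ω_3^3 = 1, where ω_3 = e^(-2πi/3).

Since ω_3^3 = 1, powers reduce modulo 3.
8 mod 3 = 2
So ω_3^8 = ω_3^2 = e^(-2πi·2/3)

ω_3^8 = ω_3^2 = -0.5000+0.8660i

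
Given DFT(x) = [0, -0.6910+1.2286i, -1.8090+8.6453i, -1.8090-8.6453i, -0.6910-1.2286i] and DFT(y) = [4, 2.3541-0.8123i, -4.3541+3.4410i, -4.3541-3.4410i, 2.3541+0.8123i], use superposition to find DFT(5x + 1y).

By linearity: DFT(5x + 1y) = 5·DFT(x) + 1·DFT(y)
= 5·[0, -0.6910+1.2286i, -1.8090+8.6453i, -1.8090-8.6453i, -0.6910-1.2286i] + 1·[4, 2.3541-0.8123i, -4.3541+3.4410i, -4.3541-3.4410i, 2.3541+0.8123i]

Computing element-wise:
Z[0] = 5·(0) + 1·(4) = 4
Z[1] = 5·(-0.6910+1.2286i) + 1·(2.3541-0.8123i) = -1.1009+5.3307i
Z[2] = 5·(-1.8090+8.6453i) + 1·(-4.3541+3.4410i) = -13.3991+46.6675i
Z[3] = 5·(-1.8090-8.6453i) + 1·(-4.3541-3.4410i) = -13.3991-46.6675i
Z[4] = 5·(-0.6910-1.2286i) + 1·(2.3541+0.8123i) = -1.1009-5.3307i

DFT(5x + 1y) = 5·X + 1·Y = [4, -1.1009+5.3307i, -13.3991+46.6675i, -13.3991-46.6675i, -1.1009-5.3307i]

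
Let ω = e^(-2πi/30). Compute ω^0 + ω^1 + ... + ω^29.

Sum of all nth roots of unity equals 0 for n > 1 (geometric series with r ≠ 1).

0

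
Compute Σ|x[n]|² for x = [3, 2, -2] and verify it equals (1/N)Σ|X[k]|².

Time domain:
Σ|x[n]|² = |3|² + |2|² + |-2|² = 17.0000

Frequency domain:
(1/3)Σ|X[k]|² = (1/3)(|3|² + |3.0000-3.4641i|² + |3.0000+3.4641i|²) = (1/3)·51.0000 = 17.0000

Both sides agree, confirming Parseval's theorem.

Σ|x[n]|² = (1/N)Σ|X[k]|² = 17.0000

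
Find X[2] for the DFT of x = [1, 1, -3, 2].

X[2] = Σ(n=0 to 3) x[n] · ω_4^(2n) where ω_4 = e^(-2πi/4)
= (1)·ω_4^0 + (1)·ω_4^2 + (-3)·ω_4^4 + (2)·ω_4^6

X[2] = -5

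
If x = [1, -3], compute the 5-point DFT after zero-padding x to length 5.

Original 2-point DFT: [-2, 4]
Zero-padded 5-point DFT provides frequency interpolation.

DFT_5([x, 0, ...]) = [-2, 0.0729+2.8532i, 3.4271+1.7634i, 3.4271-1.7634i, 0.0729-2.8532i]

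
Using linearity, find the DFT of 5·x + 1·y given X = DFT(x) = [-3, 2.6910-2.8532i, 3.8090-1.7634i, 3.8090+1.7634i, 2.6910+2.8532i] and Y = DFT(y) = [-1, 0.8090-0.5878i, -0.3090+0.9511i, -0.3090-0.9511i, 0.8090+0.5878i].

By linearity: DFT(5x + 1y) = 5·DFT(x) + 1·DFT(y)
= 5·[-3, 2.6910-2.8532i, 3.8090-1.7634i, 3.8090+1.7634i, 2.6910+2.8532i] + 1·[-1, 0.8090-0.5878i, -0.3090+0.9511i, -0.3090-0.9511i, 0.8090+0.5878i]

Computing element-wise:
Z[0] = 5·(-3) + 1·(-1) = -16
Z[1] = 5·(2.6910-2.8532i) + 1·(0.8090-0.5878i) = 14.2640-14.8538i
Z[2] = 5·(3.8090-1.7634i) + 1·(-0.3090+0.9511i) = 18.7360-7.8659i
Z[3] = 5·(3.8090+1.7634i) + 1·(-0.3090-0.9511i) = 18.7360+7.8659i
Z[4] = 5·(2.6910+2.8532i) + 1·(0.8090+0.5878i) = 14.2640+14.8538i

DFT(5x + 1y) = 5·X + 1·Y = [-16, 14.2640-14.8538i, 18.7360-7.8659i, 18.7360+7.8659i, 14.2640+14.8538i]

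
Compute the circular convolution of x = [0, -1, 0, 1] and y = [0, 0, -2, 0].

(x ⊛ y)[n] = Σ(m=0 to 3) x[m] · y[(n-m) mod 4]

Computing each output sample:
(x ⊛ y)[0] = 0
(x ⊛ y)[1] = -2
(x ⊛ y)[2] = 0
(x ⊛ y)[3] = 2

x ⊛ y = [0, -2, 0, 2]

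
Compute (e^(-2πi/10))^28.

Since ω_10^10 = 1, powers reduce modulo 10.
28 mod 10 = 8
So ω_10^28 = ω_10^8 = e^(-2πi·8/10)

ω_10^28 = ω_10^8 = 0.3090+0.9511i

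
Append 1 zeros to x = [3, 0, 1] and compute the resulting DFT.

Original 3-point DFT: [4, 2.5000+0.8660i, 2.5000-0.8660i]
Zero-padded 4-point DFT provides frequency interpolation.

DFT_4([x, 0, ...]) = [4, 2, 4, 2]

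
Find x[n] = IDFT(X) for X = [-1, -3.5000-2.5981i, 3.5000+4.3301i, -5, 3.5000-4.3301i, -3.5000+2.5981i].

x[n] = (1/6) Σ(k=0 to 5) X[k] · e^(2πikn/6)

Computing each x[n]:
x[0] = -1
x[1] = -1
x[2] = 1
x[3] = 3
x[4] = -3
x[5] = 0

x = [-1, -1, 1, 3, -3, 0]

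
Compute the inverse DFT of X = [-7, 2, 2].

x[n] = (1/3) Σ(k=0 to 2) X[k] · e^(2πikn/3)

Computing each x[n]:
x[0] = -1
x[1] = -3
x[2] = -3

x = [-1, -3, -3]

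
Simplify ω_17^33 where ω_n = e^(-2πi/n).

Since ω_17^17 = 1, powers reduce modulo 17.
33 mod 17 = 16
So ω_17^33 = ω_17^16 = e^(-2πi·16/17)

ω_17^33 = ω_17^16 = 0.9325+0.3612i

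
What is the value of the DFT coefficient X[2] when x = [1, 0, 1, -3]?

X[2] = Σ(n=0 to 3) x[n] · ω_4^(2n) where ω_4 = e^(-2πi/4)
= (1)·ω_4^0 + (0)·ω_4^2 + (1)·ω_4^4 + (-3)·ω_4^6

X[2] = 5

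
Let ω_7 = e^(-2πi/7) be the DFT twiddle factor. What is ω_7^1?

ω_7^1 = e^(-2πi·1/7)
= cos(-2π·1/7) + i·sin(-2π·1/7)
= cos(-2π/7) + i·sin(-2π/7)

ω_7^1 = cos(-2π/7) + i·sin(-2π/7) = 0.6235-0.7818i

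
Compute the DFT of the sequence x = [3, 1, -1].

X[k] = Σ(n=0 to 2) x[n] · ω_3^(nk)
where ω_3 = e^(-2πi/3)

Computing each X[k]:
X[0] = 3
X[1] = 3.0000-1.7321i
X[2] = 3.0000+1.7321i

X = [3, 3.0000-1.7321i, 3.0000+1.7321i]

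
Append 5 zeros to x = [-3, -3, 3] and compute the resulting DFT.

Original 3-point DFT: [-3, -3.0000+5.1962i, -3.0000-5.1962i]
Zero-padded 8-point DFT provides frequency interpolation.

DFT_8([x, 0, ...]) = [-3, -5.1213-0.8787i, -6+3i, -0.8787+5.1213i, 3, -0.8787-5.1213i, -6-3i, -5.1213+0.8787i]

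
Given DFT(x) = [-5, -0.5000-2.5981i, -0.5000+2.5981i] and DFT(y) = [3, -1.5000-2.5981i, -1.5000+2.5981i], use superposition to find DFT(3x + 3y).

By linearity: DFT(3x + 3y) = 3·DFT(x) + 3·DFT(y)
= 3·[-5, -0.5000-2.5981i, -0.5000+2.5981i] + 3·[3, -1.5000-2.5981i, -1.5000+2.5981i]

Computing element-wise:
Z[0] = 3·(-5) + 3·(3) = -6
Z[1] = 3·(-0.5000-2.5981i) + 3·(-1.5000-2.5981i) = -6.0000-15.5886i
Z[2] = 3·(-0.5000+2.5981i) + 3·(-1.5000+2.5981i) = -6.0000+15.5886i

DFT(3x + 3y) = 3·X + 3·Y = [-6, -6.0000-15.5886i, -6.0000+15.5886i]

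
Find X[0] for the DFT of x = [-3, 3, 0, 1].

X[0] = Σ(n=0 to 3) x[n] · ω_4^0 = Σ x[n]
= (-3) + (3) + (0) + (1)

X[0] = 1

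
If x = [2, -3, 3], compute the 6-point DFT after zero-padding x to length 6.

Original 3-point DFT: [2, 2.0000+5.1962i, 2.0000-5.1962i]
Zero-padded 6-point DFT provides frequency interpolation.

DFT_6([x, 0, ...]) = [2, -1, 2.0000+5.1962i, 8, 2.0000-5.1962i, -1]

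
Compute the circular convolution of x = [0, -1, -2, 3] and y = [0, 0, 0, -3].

(x ⊛ y)[n] = Σ(m=0 to 3) x[m] · y[(n-m) mod 4]

Computing each output sample:
(x ⊛ y)[0] = 3
(x ⊛ y)[1] = 6
(x ⊛ y)[2] = -9
(x ⊛ y)[3] = 0

x ⊛ y = [3, 6, -9, 0]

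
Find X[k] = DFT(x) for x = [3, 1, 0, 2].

X[k] = Σ(n=0 to 3) x[n] · ω_4^(nk)
where ω_4 = e^(-2πi/4)

Computing each X[k]:
X[0] = 6
X[1] = 3+1i
X[2] = 0
X[3] = 3-1i

X = [6, 3+1i, 0, 3-1i]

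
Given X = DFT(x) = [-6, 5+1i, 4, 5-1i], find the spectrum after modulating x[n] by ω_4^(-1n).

Modulation property: DFT(ω_4^(-1n)·x[n]) = X[(k-1) mod 4], so circularly shift X by 1 positions.

X[k-1] = [5-1i, -6, 5+1i, 4]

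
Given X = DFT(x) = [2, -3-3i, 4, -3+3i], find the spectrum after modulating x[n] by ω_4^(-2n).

Modulation property: DFT(ω_4^(-2n)·x[n]) = X[(k-2) mod 4], so circularly shift X by 2 positions.

X[k-2] = [4, -3+3i, 2, -3-3i]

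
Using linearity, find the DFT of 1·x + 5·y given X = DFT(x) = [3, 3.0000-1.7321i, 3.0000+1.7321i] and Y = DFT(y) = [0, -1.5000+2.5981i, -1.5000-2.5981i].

By linearity: DFT(1x + 5y) = 1·DFT(x) + 5·DFT(y)
= 1·[3, 3.0000-1.7321i, 3.0000+1.7321i] + 5·[0, -1.5000+2.5981i, -1.5000-2.5981i]

Computing element-wise:
Z[0] = 1·(3) + 5·(0) = 3
Z[1] = 1·(3.0000-1.7321i) + 5·(-1.5000+2.5981i) = -4.5000+11.2584i
Z[2] = 1·(3.0000+1.7321i) + 5·(-1.5000-2.5981i) = -4.5000-11.2584i

DFT(1x + 5y) = 1·X + 5·Y = [3, -4.5000+11.2584i, -4.5000-11.2584i]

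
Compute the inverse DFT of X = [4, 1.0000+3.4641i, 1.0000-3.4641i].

x[n] = (1/3) Σ(k=0 to 2) X[k] · e^(2πikn/3)

Computing each x[n]:
x[0] = 2
x[1] = -1
x[2] = 3

x = [2, -1, 3]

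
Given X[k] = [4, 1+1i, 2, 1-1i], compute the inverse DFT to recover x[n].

x[n] = (1/4) Σ(k=0 to 3) X[k] · e^(2πikn/4)

Computing each x[n]:
x[0] = 2
x[1] = 0
x[2] = 1
x[3] = 1

x = [2, 0, 1, 1]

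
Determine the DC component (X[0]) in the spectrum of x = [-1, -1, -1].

X[0] = Σ(n=0 to 2) x[n] · ω_3^0 = Σ x[n]
= (-1) + (-1) + (-1)

X[0] = -3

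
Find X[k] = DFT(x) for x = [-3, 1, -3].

X[k] = Σ(n=0 to 2) x[n] · ω_3^(nk)
where ω_3 = e^(-2πi/3)

Computing each X[k]:
X[0] = -5
X[1] = -2.0000-3.4641i
X[2] = -2.0000+3.4641i

X = [-5, -2.0000-3.4641i, -2.0000+3.4641i]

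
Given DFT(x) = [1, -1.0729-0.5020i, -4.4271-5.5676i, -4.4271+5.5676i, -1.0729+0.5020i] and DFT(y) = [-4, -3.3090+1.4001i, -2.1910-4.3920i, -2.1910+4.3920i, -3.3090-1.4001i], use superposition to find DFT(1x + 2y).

By linearity: DFT(1x + 2y) = 1·DFT(x) + 2·DFT(y)
= 1·[1, -1.0729-0.5020i, -4.4271-5.5676i, -4.4271+5.5676i, -1.0729+0.5020i] + 2·[-4, -3.3090+1.4001i, -2.1910-4.3920i, -2.1910+4.3920i, -3.3090-1.4001i]

Computing element-wise:
Z[0] = 1·(1) + 2·(-4) = -7
Z[1] = 1·(-1.0729-0.5020i) + 2·(-3.3090+1.4001i) = -7.6909+2.2982i
Z[2] = 1·(-4.4271-5.5676i) + 2·(-2.1910-4.3920i) = -8.8091-14.3516i
Z[3] = 1·(-4.4271+5.5676i) + 2·(-2.1910+4.3920i) = -8.8091+14.3516i
Z[4] = 1·(-1.0729+0.5020i) + 2·(-3.3090-1.4001i) = -7.6909-2.2982i

DFT(1x + 2y) = 1·X + 2·Y = [-7, -7.6909+2.2982i, -8.8091-14.3516i, -8.8091+14.3516i, -7.6909-2.2982i]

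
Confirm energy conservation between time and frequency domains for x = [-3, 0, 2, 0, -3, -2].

Time domain:
Σ|x[n]|² = |-3|² + |0|² + |2|² + |0|² + |-3|² + |-2|² = 26.0000

Frequency domain:
(1/6)Σ|X[k]|² = (1/6)(|-6|² + |-3.5000-6.0622i|² + |-1.5000+2.5981i|² + |-2|² + |-1.5000-2.5981i|² + |-3.5000+6.0622i|²) = (1/6)·156.0000 = 26.0000

Both sides agree, confirming Parseval's theorem.

Σ|x[n]|² = (1/N)Σ|X[k]|² = 26.0000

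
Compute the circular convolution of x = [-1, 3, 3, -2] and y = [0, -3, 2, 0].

(x ⊛ y)[n] = Σ(m=0 to 3) x[m] · y[(n-m) mod 4]

Computing each output sample:
(x ⊛ y)[0] = 12
(x ⊛ y)[1] = -1
(x ⊛ y)[2] = -11
(x ⊛ y)[3] = -3

x ⊛ y = [12, -1, -11, -3]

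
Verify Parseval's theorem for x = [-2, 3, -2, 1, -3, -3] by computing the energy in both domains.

Time domain:
Σ|x[n]|² = |-2|² + |3|² + |-2|² + |1|² + |-3|² + |-3|² = 36.0000

Frequency domain:
(1/6)Σ|X[k]|² = (1/6)(|-6|² + |-0.5000-6.0622i|² + |1.5000-4.3301i|² + |-8|² + |1.5000+4.3301i|² + |-0.5000+6.0622i|²) = (1/6)·216.0000 = 36.0000

Both sides agree, confirming Parseval's theorem.

Σ|x[n]|² = (1/N)Σ|X[k]|² = 36.0000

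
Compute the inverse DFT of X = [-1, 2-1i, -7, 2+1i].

x[n] = (1/4) Σ(k=0 to 3) X[k] · e^(2πikn/4)

Computing each x[n]:
x[0] = -1
x[1] = 2
x[2] = -3
x[3] = 1

x = [-1, 2, -3, 1]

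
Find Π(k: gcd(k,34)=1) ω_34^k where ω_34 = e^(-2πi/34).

The primitive 34th roots of unity are ω_34^k for k coprime to 34: k ∈ {1, 3, 5, 7, 9, 11, 13, 15, 19, 21, 23, 25, 27, 29, 31, 33}
Their product equals the constant term of the cyclotomic polynomial Φ_34(x) up to sign.
For n ≥ 3, the product of all primitive nth roots of unity is 1. (For n=1 it is 1; for n=2 it is -1.)

1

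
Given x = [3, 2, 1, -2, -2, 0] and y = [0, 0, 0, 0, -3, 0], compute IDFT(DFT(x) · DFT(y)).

(x ⊛ y)[n] = Σ(m=0 to 5) x[m] · y[(n-m) mod 6]

Computing each output sample:
(x ⊛ y)[0] = -3
(x ⊛ y)[1] = 6
(x ⊛ y)[2] = 6
(x ⊛ y)[3] = 0
(x ⊛ y)[4] = -9
(x ⊛ y)[5] = -6

x ⊛ y = [-3, 6, 6, 0, -9, -6]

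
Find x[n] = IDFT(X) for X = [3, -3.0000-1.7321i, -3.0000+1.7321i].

x[n] = (1/3) Σ(k=0 to 2) X[k] · e^(2πikn/3)

Computing each x[n]:
x[0] = -1
x[1] = 3
x[2] = 1

x = [-1, 3, 1]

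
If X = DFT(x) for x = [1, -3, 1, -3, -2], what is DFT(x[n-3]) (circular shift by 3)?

Time shift by 3: X_shifted[k] = ω_5^(3k) · X[k]
Shifted x = [1, -3, -2, 1, -3]

DFT(x[n-3]) = [-6, -0.0451+1.7634i, 5.5451-2.8532i, 5.5451+2.8532i, -0.0451-1.7634i]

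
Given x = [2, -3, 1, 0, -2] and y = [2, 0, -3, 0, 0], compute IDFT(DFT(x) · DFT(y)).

(x ⊛ y)[n] = Σ(m=0 to 4) x[m] · y[(n-m) mod 5]

Computing each output sample:
(x ⊛ y)[0] = 4
(x ⊛ y)[1] = 0
(x ⊛ y)[2] = -4
(x ⊛ y)[3] = 9
(x ⊛ y)[4] = -7

x ⊛ y = [4, 0, -4, 9, -7]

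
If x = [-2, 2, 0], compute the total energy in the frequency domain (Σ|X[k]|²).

Parseval: Σ|x[n]|² = (1/N)Σ|X[k]|², so Σ|X[k]|² = N·Σ|x[n]|² = 3·8.0000

Σ|X[k]|² = N·Σ|x[n]|² = 3·8.0000 = 24.0000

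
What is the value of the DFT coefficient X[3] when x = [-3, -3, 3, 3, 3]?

X[3] = Σ(n=0 to 4) x[n] · ω_5^(3n) where ω_5 = e^(-2πi/5)
= (-3)·ω_5^0 + (-3)·ω_5^3 + (3)·ω_5^6 + (3)·ω_5^9 + (3)·ω_5^12

X[3] = -1.1459-3.5267i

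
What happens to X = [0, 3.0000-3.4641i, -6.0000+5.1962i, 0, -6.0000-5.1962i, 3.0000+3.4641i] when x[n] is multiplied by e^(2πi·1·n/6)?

Modulation property: DFT(ω_6^(-1n)·x[n]) = X[(k-1) mod 6], so circularly shift X by 1 positions.

X[k-1] = [3.0000+3.4641i, 0, 3.0000-3.4641i, -6.0000+5.1962i, 0, -6.0000-5.1962i]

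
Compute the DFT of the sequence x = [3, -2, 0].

X[k] = Σ(n=0 to 2) x[n] · ω_3^(nk)
where ω_3 = e^(-2πi/3)

Computing each X[k]:
X[0] = 1
X[1] = 4.0000+1.7321i
X[2] = 4.0000-1.7321i

X = [1, 4.0000+1.7321i, 4.0000-1.7321i]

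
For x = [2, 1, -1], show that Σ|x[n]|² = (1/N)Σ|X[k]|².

Time domain:
Σ|x[n]|² = |2|² + |1|² + |-1|² = 6.0000

Frequency domain:
(1/3)Σ|X[k]|² = (1/3)(|2|² + |2.0000-1.7321i|² + |2.0000+1.7321i|²) = (1/3)·18.0000 = 6.0000

Both sides agree, confirming Parseval's theorem.

Σ|x[n]|² = (1/N)Σ|X[k]|² = 6.0000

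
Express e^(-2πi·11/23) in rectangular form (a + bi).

ω_23^11 = e^(-2πi·11/23)
= cos(-2π·11/23) + i·sin(-2π·11/23)
= cos(-22π/23) + i·sin(-22π/23)

ω_23^11 = cos(-22π/23) + i·sin(-22π/23) = -0.9907-0.1362i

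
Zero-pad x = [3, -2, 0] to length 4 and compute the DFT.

Original 3-point DFT: [1, 4.0000+1.7321i, 4.0000-1.7321i]
Zero-padded 4-point DFT provides frequency interpolation.

DFT_4([x, 0, ...]) = [1, 3+2i, 5, 3-2i]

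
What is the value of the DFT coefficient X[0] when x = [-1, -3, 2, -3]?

X[0] = Σ(n=0 to 3) x[n] · ω_4^0 = Σ x[n]
= (-1) + (-3) + (2) + (-3)

X[0] = -5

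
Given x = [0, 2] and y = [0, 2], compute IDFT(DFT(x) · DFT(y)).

(x ⊛ y)[n] = Σ(m=0 to 1) x[m] · y[(n-m) mod 2]

Computing each output sample:
(x ⊛ y)[0] = 4
(x ⊛ y)[1] = 0

x ⊛ y = [4, 0]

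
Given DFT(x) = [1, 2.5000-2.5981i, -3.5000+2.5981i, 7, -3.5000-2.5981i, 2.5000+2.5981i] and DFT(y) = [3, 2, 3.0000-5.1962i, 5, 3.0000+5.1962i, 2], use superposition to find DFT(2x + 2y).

By linearity: DFT(2x + 2y) = 2·DFT(x) + 2·DFT(y)
= 2·[1, 2.5000-2.5981i, -3.5000+2.5981i, 7, -3.5000-2.5981i, 2.5000+2.5981i] + 2·[3, 2, 3.0000-5.1962i, 5, 3.0000+5.1962i, 2]

Computing element-wise:
Z[0] = 2·(1) + 2·(3) = 8
Z[1] = 2·(2.5000-2.5981i) + 2·(2) = 9.0000-5.1962i
Z[2] = 2·(-3.5000+2.5981i) + 2·(3.0000-5.1962i) = -1.0000-5.1962i
Z[3] = 2·(7) + 2·(5) = 24
Z[4] = 2·(-3.5000-2.5981i) + 2·(3.0000+5.1962i) = -1.0000+5.1962i
Z[5] = 2·(2.5000+2.5981i) + 2·(2) = 9.0000+5.1962i

DFT(2x + 2y) = 2·X + 2·Y = [8, 9.0000-5.1962i, -1.0000-5.1962i, 24, -1.0000+5.1962i, 9.0000+5.1962i]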